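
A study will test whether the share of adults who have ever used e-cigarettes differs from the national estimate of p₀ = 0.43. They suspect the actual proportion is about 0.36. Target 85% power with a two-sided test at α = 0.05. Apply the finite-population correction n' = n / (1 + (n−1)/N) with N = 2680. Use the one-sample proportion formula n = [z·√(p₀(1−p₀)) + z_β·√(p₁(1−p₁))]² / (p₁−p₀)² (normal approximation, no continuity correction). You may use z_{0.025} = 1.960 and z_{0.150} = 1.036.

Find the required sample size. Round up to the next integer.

n = [z_{α/2}·√(p₀q₀) + z_β·√(p₁q₁)]² / (p₁ − p₀)²
  = [1.960·√(0.43·0.57) + 1.036·√(0.36·0.64)]² / (-0.07)²
  = [1.960·0.4951 + 1.036·0.4800]² / 0.0049
  = [1.4676]² / 0.0049
  = 439.58
Finite-population correction (N = 2680): 439.58 / (1 + (439.58 − 1)/2680) = 377.76.
Round up → n = 378.

n = 378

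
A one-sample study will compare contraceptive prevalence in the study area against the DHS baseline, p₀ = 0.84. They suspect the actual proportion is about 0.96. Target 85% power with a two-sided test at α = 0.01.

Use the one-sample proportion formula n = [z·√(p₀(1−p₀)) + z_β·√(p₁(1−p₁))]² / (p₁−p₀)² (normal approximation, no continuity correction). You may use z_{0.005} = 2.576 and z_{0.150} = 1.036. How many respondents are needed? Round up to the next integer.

n = 92

n = [z_{α/2}·√(p₀q₀) + z_β·√(p₁q₁)]² / (p₁ − p₀)²
  = [2.576·√(0.84·0.16) + 1.036·√(0.96·0.04)]² / (0.12)²
  = [2.576·0.3666 + 1.036·0.1960]² / 0.0144
  = [1.1474]² / 0.0144
  = 91.42
Round up → n = 92.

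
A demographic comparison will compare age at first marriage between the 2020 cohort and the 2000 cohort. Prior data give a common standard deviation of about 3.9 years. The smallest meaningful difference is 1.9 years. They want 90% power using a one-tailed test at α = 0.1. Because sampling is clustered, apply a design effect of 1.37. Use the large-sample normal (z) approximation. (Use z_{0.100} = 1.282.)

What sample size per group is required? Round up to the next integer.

n = (z_α + z_β)² · (σ₁² + σ₂²) / δ²
  = (1.282 + 1.282)² · (2·3.9² = 30.42) / 1.9²
  = 6.5741 · 30.42 / 3.61
  = 55.40
Design effect: 1.37 × 55.40 = 75.89.
Round up → n = 76 per group.

n = 76 per group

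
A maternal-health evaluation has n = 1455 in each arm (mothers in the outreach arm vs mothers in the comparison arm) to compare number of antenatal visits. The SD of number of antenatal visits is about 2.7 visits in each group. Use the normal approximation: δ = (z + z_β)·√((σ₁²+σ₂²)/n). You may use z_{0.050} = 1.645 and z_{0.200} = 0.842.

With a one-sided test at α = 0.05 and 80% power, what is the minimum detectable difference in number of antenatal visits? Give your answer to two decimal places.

δ = (z_α + z_β) · √((σ₁²+σ₂²)/n)
  = (1.645 + 0.842) · √(14.58/1455)
  = 2.487 · √0.01002
  = 2.487 · 0.1001
  = 0.2490

Minimum detectable difference ≈ 0.25 visits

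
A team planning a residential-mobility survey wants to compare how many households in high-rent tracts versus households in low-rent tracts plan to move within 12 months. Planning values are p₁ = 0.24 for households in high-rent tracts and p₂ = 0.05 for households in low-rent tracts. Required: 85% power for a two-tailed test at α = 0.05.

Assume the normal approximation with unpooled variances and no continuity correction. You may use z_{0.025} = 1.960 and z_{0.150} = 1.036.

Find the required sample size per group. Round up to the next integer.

n = 58 per group

n = (z_{α/2} + z_β)² · [p₁(1−p₁) + p₂(1−p₂)] / (p₁ − p₂)²
  = (1.960 + 1.036)² · (0.24·0.76 + 0.05·0.95) / (0.19)²
  = (2.996)² · (0.1824 + 0.0475) / 0.0361
  = 8.9760 · 0.2299 / 0.0361
  = 57.16
Round up → n = 58 per group.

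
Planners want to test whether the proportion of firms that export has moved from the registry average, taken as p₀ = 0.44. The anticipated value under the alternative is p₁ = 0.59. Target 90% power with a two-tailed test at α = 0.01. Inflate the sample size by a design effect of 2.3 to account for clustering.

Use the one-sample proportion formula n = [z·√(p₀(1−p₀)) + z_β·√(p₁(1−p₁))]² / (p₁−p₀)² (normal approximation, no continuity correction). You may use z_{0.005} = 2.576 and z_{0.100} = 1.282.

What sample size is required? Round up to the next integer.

n = [z_{α/2}·√(p₀q₀) + z_β·√(p₁q₁)]² / (p₁ − p₀)²
  = [2.576·√(0.44·0.56) + 1.282·√(0.59·0.41)]² / (0.15)²
  = [2.576·0.4964 + 1.282·0.4918]² / 0.0225
  = [1.9092]² / 0.0225
  = 162.01
Design effect: 2.3 × 162.01 = 372.61.
Round up → n = 373.

n = 373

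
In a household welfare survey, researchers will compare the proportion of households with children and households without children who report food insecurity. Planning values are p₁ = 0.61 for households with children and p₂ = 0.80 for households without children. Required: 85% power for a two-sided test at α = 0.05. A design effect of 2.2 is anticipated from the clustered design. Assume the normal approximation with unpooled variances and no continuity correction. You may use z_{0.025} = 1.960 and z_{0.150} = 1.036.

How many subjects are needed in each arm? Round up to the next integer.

n = 218 per group

n = (z_{α/2} + z_β)² · [p₁(1−p₁) + p₂(1−p₂)] / (p₁ − p₂)²
  = (1.960 + 1.036)² · (0.61·0.39 + 0.80·0.20) / (-0.19)²
  = (2.996)² · (0.2379 + 0.1600) / 0.0361
  = 8.9760 · 0.3979 / 0.0361
  = 98.94
Design effect: 2.2 × 98.94 = 217.66.
Round up → n = 218 per group.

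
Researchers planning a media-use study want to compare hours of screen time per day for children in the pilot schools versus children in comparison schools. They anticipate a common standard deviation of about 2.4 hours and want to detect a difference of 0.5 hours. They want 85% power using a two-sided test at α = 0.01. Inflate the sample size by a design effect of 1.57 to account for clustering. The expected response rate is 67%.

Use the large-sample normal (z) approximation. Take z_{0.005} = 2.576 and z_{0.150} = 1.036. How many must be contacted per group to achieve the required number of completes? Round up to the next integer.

n = (z_{α/2} + z_β)² · (σ₁² + σ₂²) / δ²
  = (2.576 + 1.036)² · (2·2.4² = 11.52) / 0.5²
  = 13.0465 · 11.52 / 0.25
  = 601.18
Design effect: 1.57 × 601.18 = 943.86.
Adjust for 67% response: 943.86 / 0.67 = 1408.75.
Round up → n = 1409 per group.

n = 1409 per group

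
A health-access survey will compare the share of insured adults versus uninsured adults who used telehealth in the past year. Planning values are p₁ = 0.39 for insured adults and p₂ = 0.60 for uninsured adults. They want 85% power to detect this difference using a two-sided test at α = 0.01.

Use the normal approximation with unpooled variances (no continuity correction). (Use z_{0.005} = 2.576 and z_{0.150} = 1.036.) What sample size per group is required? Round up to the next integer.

n = 142 per group

n = (z_{α/2} + z_β)² · [p₁(1−p₁) + p₂(1−p₂)] / (p₁ − p₂)²
  = (2.576 + 1.036)² · (0.39·0.61 + 0.60·0.40) / (-0.21)²
  = (3.612)² · (0.2379 + 0.2400) / 0.0441
  = 13.0465 · 0.4779 / 0.0441
  = 141.38
Round up → n = 142 per group.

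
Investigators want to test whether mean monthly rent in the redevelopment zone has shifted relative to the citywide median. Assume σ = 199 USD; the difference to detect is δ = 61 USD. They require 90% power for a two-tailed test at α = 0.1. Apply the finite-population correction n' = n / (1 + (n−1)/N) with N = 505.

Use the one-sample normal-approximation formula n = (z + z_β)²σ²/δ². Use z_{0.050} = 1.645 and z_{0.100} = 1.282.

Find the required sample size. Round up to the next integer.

n = (z_{α/2} + z_β)² · σ² / δ²
  = (1.645 + 1.282)² · 199² / 61²
  = 8.5673 · 39601 / 3721
  = 91.18
Finite-population correction (N = 505): 91.18 / (1 + (91.18 − 1)/505) = 77.36.
Round up → n = 78.

n = 78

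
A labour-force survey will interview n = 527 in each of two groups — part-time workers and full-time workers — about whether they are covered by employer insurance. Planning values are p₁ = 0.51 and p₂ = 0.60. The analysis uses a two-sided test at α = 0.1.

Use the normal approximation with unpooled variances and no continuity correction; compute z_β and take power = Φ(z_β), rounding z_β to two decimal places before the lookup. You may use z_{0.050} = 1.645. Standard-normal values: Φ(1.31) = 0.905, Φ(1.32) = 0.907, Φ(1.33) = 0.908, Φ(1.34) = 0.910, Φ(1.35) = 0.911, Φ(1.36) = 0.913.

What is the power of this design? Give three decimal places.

z_β = |p₁−p₂|·√(n/[p₁q₁+p₂q₂]) − z_{α/2}
    = 0.09 · √(527/0.4899) − 1.645
    = 0.09 · 32.7983 − 1.645
    = 2.9518 − 1.645 = 1.3068 → 1.31
Power = Φ(1.31) = 0.905.

Power ≈ 0.905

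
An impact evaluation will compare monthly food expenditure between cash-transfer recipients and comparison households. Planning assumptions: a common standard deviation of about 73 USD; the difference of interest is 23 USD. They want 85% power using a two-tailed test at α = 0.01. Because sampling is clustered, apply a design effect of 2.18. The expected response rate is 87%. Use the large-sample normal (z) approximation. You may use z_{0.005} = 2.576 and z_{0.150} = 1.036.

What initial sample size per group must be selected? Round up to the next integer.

n = (z_{α/2} + z_β)² · (σ₁² + σ₂²) / δ²
  = (2.576 + 1.036)² · (2·73² = 10658) / 23²
  = 13.0465 · 10658 / 529
  = 262.85
Design effect: 2.18 × 262.85 = 573.02.
Adjust for 87% response: 573.02 / 0.87 = 658.65.
Round up → n = 659 per group.

n = 659 per group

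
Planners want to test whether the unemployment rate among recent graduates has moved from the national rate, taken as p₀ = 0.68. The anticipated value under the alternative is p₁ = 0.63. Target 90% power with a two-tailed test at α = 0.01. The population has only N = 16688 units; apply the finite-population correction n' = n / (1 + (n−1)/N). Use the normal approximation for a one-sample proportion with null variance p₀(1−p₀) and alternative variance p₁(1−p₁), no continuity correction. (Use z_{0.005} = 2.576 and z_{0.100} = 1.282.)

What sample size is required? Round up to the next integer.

n = 1229

n = [z_{α/2}·√(p₀q₀) + z_β·√(p₁q₁)]² / (p₁ − p₀)²
  = [2.576·√(0.68·0.32) + 1.282·√(0.63·0.37)]² / (-0.05)²
  = [2.576·0.4665 + 1.282·0.4828]² / 0.0025
  = [1.8206]² / 0.0025
  = 1325.83
Finite-population correction (N = 16688): 1325.83 / (1 + (1325.83 − 1)/16688) = 1228.32.
Round up → n = 1229.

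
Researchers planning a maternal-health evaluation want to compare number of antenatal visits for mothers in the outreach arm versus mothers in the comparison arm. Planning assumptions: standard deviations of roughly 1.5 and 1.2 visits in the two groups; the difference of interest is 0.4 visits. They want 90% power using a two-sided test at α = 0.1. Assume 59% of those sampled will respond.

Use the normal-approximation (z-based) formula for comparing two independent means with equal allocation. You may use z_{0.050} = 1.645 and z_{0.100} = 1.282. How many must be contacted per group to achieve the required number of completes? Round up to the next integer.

n = 335 per group

n = (z_{α/2} + z_β)² · (σ₁² + σ₂²) / δ²
  = (1.645 + 1.282)² · (1.5² + 1.2² = 3.69) / 0.4²
  = 8.5673 · 3.69 / 0.16
  = 197.58
Adjust for 59% response: 197.58 / 0.59 = 334.89.
Round up → n = 335 per group.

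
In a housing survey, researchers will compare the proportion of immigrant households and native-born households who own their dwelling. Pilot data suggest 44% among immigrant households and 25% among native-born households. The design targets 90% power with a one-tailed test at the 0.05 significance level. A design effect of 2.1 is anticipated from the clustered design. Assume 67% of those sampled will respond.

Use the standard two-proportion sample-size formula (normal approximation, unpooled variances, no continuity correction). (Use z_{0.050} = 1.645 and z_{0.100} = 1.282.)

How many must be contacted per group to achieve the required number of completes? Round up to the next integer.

n = 323 per group

n = (z_α + z_β)² · [p₁(1−p₁) + p₂(1−p₂)] / (p₁ − p₂)²
  = (1.645 + 1.282)² · (0.44·0.56 + 0.25·0.75) / (0.19)²
  = (2.927)² · (0.2464 + 0.1875) / 0.0361
  = 8.5673 · 0.4339 / 0.0361
  = 102.97
Design effect: 2.1 × 102.97 = 216.25.
Adjust for 67% response: 216.25 / 0.67 = 322.75.
Round up → n = 323 per group.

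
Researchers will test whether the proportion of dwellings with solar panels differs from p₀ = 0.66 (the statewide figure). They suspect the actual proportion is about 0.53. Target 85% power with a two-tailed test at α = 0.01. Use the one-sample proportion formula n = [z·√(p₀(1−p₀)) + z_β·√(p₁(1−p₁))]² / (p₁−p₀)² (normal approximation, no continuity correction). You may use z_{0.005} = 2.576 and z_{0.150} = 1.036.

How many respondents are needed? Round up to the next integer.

n = 179

n = [z_{α/2}·√(p₀q₀) + z_β·√(p₁q₁)]² / (p₁ − p₀)²
  = [2.576·√(0.66·0.34) + 1.036·√(0.53·0.47)]² / (-0.13)²
  = [2.576·0.4737 + 1.036·0.4991]² / 0.0169
  = [1.7373]² / 0.0169
  = 178.60
Round up → n = 179.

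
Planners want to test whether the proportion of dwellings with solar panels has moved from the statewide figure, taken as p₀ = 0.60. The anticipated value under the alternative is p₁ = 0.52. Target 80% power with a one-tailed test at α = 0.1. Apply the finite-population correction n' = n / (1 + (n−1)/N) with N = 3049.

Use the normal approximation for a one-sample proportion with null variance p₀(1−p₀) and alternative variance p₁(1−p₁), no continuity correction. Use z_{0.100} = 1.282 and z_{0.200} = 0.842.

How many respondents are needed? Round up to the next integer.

n = 163

n = [z_α·√(p₀q₀) + z_β·√(p₁q₁)]² / (p₁ − p₀)²
  = [1.282·√(0.60·0.40) + 0.842·√(0.52·0.48)]² / (-0.08)²
  = [1.282·0.4899 + 0.842·0.4996]² / 0.0064
  = [1.0487]² / 0.0064
  = 171.84
Finite-population correction (N = 3049): 171.84 / (1 + (171.84 − 1)/3049) = 162.73.
Round up → n = 163.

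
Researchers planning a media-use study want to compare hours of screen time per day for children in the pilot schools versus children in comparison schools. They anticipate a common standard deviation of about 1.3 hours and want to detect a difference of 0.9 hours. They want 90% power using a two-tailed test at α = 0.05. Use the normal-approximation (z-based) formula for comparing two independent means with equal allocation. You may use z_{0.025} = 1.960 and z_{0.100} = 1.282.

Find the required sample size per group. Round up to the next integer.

n = (z_{α/2} + z_β)² · (σ₁² + σ₂²) / δ²
  = (1.960 + 1.282)² · (2·1.3² = 3.38) / 0.9²
  = 10.5106 · 3.38 / 0.81
  = 43.86
Round up → n = 44 per group.

n = 44 per group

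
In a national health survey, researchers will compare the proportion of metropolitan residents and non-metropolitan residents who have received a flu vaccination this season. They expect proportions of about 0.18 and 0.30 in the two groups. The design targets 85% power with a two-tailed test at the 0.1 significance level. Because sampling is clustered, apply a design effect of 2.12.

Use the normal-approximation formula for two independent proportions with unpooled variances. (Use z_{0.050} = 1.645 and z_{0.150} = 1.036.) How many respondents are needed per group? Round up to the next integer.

n = (z_{α/2} + z_β)² · [p₁(1−p₁) + p₂(1−p₂)] / (p₁ − p₂)²
  = (1.645 + 1.036)² · (0.18·0.82 + 0.30·0.70) / (-0.12)²
  = (2.681)² · (0.1476 + 0.2100) / 0.0144
  = 7.1878 · 0.3576 / 0.0144
  = 178.50
Design effect: 2.12 × 178.50 = 378.41.
Round up → n = 379 per group.

n = 379 per group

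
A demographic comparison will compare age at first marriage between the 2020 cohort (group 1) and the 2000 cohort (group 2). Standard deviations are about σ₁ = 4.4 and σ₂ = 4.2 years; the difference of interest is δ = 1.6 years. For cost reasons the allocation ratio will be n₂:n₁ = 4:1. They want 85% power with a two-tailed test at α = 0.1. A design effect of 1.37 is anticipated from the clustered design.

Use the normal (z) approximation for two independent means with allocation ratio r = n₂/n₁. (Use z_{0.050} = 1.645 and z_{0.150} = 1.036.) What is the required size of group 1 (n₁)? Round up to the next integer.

n₁ = (z_{α/2} + z_β)² · (σ₁² + σ₂²/r) / δ²
   = (1.645 + 1.036)² · (4.4² + 4.2²/4) / 1.6²
   = 7.1878 · (19.36 + 4.41) / 2.56
   = 7.1878 · 23.77 / 2.56
   = 66.74
Design effect: 1.37 × 66.74 = 91.43.
Round up → n₁ = 92; n₂ = r·n₁ = 4 × 92 = 368.

n₁ = 92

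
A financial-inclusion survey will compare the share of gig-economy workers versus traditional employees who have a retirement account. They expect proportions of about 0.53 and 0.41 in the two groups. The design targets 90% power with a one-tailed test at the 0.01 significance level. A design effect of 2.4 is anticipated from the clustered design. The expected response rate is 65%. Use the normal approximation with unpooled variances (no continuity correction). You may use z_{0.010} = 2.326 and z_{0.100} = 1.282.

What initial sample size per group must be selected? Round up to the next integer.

n = (z_α + z_β)² · [p₁(1−p₁) + p₂(1−p₂)] / (p₁ − p₂)²
  = (2.326 + 1.282)² · (0.53·0.47 + 0.41·0.59) / (0.12)²
  = (3.608)² · (0.2491 + 0.2419) / 0.0144
  = 13.0177 · 0.4910 / 0.0144
  = 443.87
Design effect: 2.4 × 443.87 = 1065.28.
Adjust for 65% response: 1065.28 / 0.65 = 1638.89.
Round up → n = 1639 per group.

n = 1639 per group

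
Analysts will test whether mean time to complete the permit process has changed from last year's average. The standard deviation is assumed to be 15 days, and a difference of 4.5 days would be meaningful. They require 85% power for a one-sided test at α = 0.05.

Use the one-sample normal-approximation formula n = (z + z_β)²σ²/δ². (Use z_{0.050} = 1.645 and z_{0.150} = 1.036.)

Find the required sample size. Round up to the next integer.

n = 80

n = (z_α + z_β)² · σ² / δ²
  = (1.645 + 1.036)² · 15² / 4.5²
  = 7.1878 · 225 / 20.25
  = 79.86
Round up → n = 80.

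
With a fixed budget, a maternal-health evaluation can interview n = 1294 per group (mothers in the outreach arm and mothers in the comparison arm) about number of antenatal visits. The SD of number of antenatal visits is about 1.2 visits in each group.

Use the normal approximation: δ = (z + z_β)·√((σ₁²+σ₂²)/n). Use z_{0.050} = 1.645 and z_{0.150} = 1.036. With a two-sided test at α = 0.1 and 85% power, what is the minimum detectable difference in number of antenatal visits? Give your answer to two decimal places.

δ = (z_{α/2} + z_β) · √((σ₁²+σ₂²)/n)
  = (1.645 + 1.036) · √(2.88/1294)
  = 2.681 · √0.00223
  = 2.681 · 0.0472
  = 0.1265

Minimum detectable difference ≈ 0.13 visits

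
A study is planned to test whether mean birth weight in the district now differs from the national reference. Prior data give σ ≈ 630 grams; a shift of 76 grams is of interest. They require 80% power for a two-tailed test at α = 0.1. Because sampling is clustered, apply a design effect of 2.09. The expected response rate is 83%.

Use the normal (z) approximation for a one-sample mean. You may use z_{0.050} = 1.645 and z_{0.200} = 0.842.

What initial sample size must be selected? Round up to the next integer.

n = 1071

n = (z_{α/2} + z_β)² · σ² / δ²
  = (1.645 + 0.842)² · 630² / 76²
  = 6.1852 · 396900 / 5776
  = 425.02
Design effect: 2.09 × 425.02 = 888.28.
Adjust for 83% response: 888.28 / 0.83 = 1070.22.
Round up → n = 1071.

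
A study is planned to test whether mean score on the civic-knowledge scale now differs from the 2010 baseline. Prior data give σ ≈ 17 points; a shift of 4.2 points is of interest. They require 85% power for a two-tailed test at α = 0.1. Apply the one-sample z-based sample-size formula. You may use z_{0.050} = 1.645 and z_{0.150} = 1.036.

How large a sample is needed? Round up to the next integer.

n = (z_{α/2} + z_β)² · σ² / δ²
  = (1.645 + 1.036)² · 17² / 4.2²
  = 7.1878 · 289 / 17.64
  = 117.76
Round up → n = 118.

n = 118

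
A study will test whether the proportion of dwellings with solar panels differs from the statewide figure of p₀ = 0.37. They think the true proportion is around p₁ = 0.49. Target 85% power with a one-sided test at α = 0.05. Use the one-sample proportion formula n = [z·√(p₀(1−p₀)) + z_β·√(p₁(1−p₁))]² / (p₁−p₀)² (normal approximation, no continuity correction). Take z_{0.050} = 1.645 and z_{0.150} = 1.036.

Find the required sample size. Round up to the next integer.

n = [z_α·√(p₀q₀) + z_β·√(p₁q₁)]² / (p₁ − p₀)²
  = [1.645·√(0.37·0.63) + 1.036·√(0.49·0.51)]² / (0.12)²
  = [1.645·0.4828 + 1.036·0.4999]² / 0.0144
  = [1.3121]² / 0.0144
  = 119.56
Round up → n = 120.

n = 120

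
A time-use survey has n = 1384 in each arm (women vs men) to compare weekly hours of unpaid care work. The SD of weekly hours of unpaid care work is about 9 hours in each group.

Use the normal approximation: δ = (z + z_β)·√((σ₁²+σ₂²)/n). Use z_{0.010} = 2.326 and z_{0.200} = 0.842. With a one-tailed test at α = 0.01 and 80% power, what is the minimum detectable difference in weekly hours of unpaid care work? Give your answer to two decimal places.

Minimum detectable difference ≈ 1.08 hours

δ = (z_α + z_β) · √((σ₁²+σ₂²)/n)
  = (2.326 + 0.842) · √(162/1384)
  = 3.168 · √0.11705
  = 3.168 · 0.3421
  = 1.0839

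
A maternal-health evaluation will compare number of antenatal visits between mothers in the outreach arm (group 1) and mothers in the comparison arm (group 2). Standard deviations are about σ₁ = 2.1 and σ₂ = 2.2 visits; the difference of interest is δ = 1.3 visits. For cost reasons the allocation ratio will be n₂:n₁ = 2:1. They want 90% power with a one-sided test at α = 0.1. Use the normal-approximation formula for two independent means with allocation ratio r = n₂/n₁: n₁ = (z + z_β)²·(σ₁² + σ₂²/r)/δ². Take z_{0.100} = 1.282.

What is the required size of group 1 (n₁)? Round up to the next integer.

n₁ = 27

n₁ = (z_α + z_β)² · (σ₁² + σ₂²/r) / δ²
   = (1.282 + 1.282)² · (2.1² + 2.2²/2) / 1.3²
   = 6.5741 · (4.41 + 2.42) / 1.69
   = 6.5741 · 6.83 / 1.69
   = 26.57
Round up → n₁ = 27; n₂ = r·n₁ = 2 × 27 = 54.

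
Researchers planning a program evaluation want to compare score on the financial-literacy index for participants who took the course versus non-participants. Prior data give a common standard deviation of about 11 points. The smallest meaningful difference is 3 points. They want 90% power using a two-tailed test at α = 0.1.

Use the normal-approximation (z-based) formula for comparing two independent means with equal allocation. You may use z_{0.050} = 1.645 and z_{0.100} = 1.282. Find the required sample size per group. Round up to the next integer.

n = 231 per group

n = (z_{α/2} + z_β)² · (σ₁² + σ₂²) / δ²
  = (1.645 + 1.282)² · (2·11² = 242) / 3²
  = 8.5673 · 242 / 9
  = 230.37
Round up → n = 231 per group.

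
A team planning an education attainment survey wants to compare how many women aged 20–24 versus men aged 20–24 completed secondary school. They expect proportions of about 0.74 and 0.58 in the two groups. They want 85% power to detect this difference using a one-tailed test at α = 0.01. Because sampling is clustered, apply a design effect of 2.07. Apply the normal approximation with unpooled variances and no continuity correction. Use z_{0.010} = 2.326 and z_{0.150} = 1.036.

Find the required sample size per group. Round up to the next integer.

n = (z_α + z_β)² · [p₁(1−p₁) + p₂(1−p₂)] / (p₁ − p₂)²
  = (2.326 + 1.036)² · (0.74·0.26 + 0.58·0.42) / (0.16)²
  = (3.362)² · (0.1924 + 0.2436) / 0.0256
  = 11.3030 · 0.4360 / 0.0256
  = 192.50
Design effect: 2.07 × 192.50 = 398.49.
Round up → n = 399 per group.

n = 399 per group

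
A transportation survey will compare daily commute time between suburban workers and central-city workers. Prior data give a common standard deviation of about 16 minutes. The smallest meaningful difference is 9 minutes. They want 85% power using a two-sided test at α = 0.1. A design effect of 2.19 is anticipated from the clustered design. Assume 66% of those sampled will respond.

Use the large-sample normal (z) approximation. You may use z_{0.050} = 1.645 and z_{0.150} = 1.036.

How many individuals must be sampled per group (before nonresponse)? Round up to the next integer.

n = (z_{α/2} + z_β)² · (σ₁² + σ₂²) / δ²
  = (1.645 + 1.036)² · (2·16² = 512) / 9²
  = 7.1878 · 512 / 81
  = 45.43
Design effect: 2.19 × 45.43 = 99.50.
Adjust for 66% response: 99.50 / 0.66 = 150.76.
Round up → n = 151 per group.

n = 151 per group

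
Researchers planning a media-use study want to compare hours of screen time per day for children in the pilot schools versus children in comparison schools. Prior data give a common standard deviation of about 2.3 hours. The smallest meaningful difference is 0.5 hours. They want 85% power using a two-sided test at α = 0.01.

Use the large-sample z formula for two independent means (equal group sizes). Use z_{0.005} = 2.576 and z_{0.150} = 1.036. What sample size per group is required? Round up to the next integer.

n = (z_{α/2} + z_β)² · (σ₁² + σ₂²) / δ²
  = (2.576 + 1.036)² · (2·2.3² = 10.58) / 0.5²
  = 13.0465 · 10.58 / 0.25
  = 552.13
Round up → n = 553 per group.

n = 553 per group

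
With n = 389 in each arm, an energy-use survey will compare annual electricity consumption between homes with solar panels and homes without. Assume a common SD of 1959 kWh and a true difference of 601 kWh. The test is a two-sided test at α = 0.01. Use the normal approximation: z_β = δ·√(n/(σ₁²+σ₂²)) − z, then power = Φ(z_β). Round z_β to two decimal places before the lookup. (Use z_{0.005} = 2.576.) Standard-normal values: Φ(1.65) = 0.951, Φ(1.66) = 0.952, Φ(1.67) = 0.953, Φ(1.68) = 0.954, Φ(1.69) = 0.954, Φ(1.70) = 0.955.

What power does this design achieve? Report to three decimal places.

z_β = δ·√(n/(σ₁²+σ₂²)) − z_{α/2}
    = 601 · √(389/7675362) − 2.576
    = 601 · 0.00712 − 2.576
    = 4.2786 − 2.576 = 1.7026 → 1.70
Power = Φ(1.70) = 0.955.

Power ≈ 0.955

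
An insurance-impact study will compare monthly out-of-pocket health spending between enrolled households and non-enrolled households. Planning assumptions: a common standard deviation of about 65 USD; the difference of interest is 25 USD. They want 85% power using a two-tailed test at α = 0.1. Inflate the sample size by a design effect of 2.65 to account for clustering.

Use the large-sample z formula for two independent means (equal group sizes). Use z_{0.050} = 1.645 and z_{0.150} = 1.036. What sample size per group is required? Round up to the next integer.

n = (z_{α/2} + z_β)² · (σ₁² + σ₂²) / δ²
  = (1.645 + 1.036)² · (2·65² = 8450) / 25²
  = 7.1878 · 8450 / 625
  = 97.18
Design effect: 2.65 × 97.18 = 257.52.
Round up → n = 258 per group.

n = 258 per group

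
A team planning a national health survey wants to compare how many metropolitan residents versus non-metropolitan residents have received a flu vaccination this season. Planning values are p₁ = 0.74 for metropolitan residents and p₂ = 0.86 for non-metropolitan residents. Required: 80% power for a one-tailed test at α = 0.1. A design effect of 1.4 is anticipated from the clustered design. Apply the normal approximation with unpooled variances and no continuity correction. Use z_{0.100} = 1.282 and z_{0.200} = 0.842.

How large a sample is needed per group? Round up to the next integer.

n = 138 per group

n = (z_α + z_β)² · [p₁(1−p₁) + p₂(1−p₂)] / (p₁ − p₂)²
  = (1.282 + 0.842)² · (0.74·0.26 + 0.86·0.14) / (-0.12)²
  = (2.124)² · (0.1924 + 0.1204) / 0.0144
  = 4.5114 · 0.3128 / 0.0144
  = 98.00
Design effect: 1.4 × 98.00 = 137.20.
Round up → n = 138 per group.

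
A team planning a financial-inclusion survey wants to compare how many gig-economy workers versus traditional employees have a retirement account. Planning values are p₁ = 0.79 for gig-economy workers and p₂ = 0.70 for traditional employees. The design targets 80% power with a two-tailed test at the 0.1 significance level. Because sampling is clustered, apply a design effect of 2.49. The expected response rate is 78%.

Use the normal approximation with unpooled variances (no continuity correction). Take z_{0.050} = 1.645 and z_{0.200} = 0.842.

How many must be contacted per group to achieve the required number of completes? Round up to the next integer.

n = (z_{α/2} + z_β)² · [p₁(1−p₁) + p₂(1−p₂)] / (p₁ − p₂)²
  = (1.645 + 0.842)² · (0.79·0.21 + 0.70·0.30) / (0.09)²
  = (2.487)² · (0.1659 + 0.2100) / 0.0081
  = 6.1852 · 0.3759 / 0.0081
  = 287.04
Design effect: 2.49 × 287.04 = 714.72.
Adjust for 78% response: 714.72 / 0.78 = 916.31.
Round up → n = 917 per group.

n = 917 per group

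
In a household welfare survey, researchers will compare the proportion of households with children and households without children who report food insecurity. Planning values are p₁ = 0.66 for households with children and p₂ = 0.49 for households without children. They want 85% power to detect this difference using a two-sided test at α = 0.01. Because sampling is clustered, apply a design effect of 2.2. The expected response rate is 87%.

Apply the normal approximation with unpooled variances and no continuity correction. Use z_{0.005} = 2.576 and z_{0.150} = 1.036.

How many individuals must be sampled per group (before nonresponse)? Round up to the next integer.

n = (z_{α/2} + z_β)² · [p₁(1−p₁) + p₂(1−p₂)] / (p₁ − p₂)²
  = (2.576 + 1.036)² · (0.66·0.34 + 0.49·0.51) / (0.17)²
  = (3.612)² · (0.2244 + 0.2499) / 0.0289
  = 13.0465 · 0.4743 / 0.0289
  = 214.12
Design effect: 2.2 × 214.12 = 471.06.
Adjust for 87% response: 471.06 / 0.87 = 541.44.
Round up → n = 542 per group.

n = 542 per group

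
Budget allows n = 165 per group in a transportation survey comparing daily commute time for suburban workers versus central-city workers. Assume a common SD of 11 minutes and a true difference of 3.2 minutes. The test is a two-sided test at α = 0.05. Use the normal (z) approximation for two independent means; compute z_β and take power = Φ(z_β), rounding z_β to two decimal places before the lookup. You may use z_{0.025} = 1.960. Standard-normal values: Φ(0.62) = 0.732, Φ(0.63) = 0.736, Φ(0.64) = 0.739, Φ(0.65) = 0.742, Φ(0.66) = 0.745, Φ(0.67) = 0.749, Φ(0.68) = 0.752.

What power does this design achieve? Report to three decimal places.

Power ≈ 0.752

z_β = δ·√(n/(σ₁²+σ₂²)) − z_{α/2}
    = 3.2 · √(165/242) − 1.960
    = 3.2 · 0.82572 − 1.960
    = 2.6423 − 1.960 = 0.6823 → 0.68
Power = Φ(0.68) = 0.752.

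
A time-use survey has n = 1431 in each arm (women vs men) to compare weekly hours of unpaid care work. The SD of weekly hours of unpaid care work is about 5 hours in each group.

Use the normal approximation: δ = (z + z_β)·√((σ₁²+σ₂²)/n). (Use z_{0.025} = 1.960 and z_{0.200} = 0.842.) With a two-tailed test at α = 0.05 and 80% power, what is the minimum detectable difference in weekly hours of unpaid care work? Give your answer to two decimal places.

Minimum detectable difference ≈ 0.52 hours

δ = (z_{α/2} + z_β) · √((σ₁²+σ₂²)/n)
  = (1.960 + 0.842) · √(50/1431)
  = 2.802 · √0.03494
  = 2.802 · 0.1869
  = 0.5238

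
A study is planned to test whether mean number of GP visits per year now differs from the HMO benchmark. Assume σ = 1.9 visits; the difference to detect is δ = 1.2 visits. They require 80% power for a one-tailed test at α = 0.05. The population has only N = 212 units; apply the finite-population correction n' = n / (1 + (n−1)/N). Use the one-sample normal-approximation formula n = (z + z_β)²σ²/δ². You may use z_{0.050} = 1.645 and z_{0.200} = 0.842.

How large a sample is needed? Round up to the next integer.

n = 15

n = (z_α + z_β)² · σ² / δ²
  = (1.645 + 0.842)² · 1.9² / 1.2²
  = 6.1852 · 3.61 / 1.44
  = 15.51
Finite-population correction (N = 212): 15.51 / (1 + (15.51 − 1)/212) = 14.51.
Round up → n = 15.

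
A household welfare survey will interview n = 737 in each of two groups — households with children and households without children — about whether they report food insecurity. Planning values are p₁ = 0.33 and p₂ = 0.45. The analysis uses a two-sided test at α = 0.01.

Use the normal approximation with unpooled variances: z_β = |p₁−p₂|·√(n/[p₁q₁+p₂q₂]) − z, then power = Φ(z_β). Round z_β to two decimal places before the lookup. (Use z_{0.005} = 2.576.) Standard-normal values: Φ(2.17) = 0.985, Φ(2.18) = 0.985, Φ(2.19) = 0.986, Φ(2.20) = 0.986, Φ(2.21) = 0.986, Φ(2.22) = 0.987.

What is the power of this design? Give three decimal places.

Power ≈ 0.985

z_β = |p₁−p₂|·√(n/[p₁q₁+p₂q₂]) − z_{α/2}
    = 0.12 · √(737/0.4686) − 2.576
    = 0.12 · 39.6582 − 2.576
    = 4.7590 − 2.576 = 2.1830 → 2.18
Power = Φ(2.18) = 0.985.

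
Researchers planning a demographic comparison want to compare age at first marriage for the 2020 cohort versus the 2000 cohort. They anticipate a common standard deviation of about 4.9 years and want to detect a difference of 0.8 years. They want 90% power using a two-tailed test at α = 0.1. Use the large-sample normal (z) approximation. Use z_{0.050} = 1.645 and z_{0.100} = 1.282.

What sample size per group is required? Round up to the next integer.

n = 643 per group

n = (z_{α/2} + z_β)² · (σ₁² + σ₂²) / δ²
  = (1.645 + 1.282)² · (2·4.9² = 48.02) / 0.8²
  = 8.5673 · 48.02 / 0.64
  = 642.82
Round up → n = 643 per group.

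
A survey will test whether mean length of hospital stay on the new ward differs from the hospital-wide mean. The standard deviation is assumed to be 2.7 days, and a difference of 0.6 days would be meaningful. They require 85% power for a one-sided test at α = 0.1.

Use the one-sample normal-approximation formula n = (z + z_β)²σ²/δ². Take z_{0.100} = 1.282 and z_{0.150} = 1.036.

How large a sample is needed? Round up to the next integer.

n = (z_α + z_β)² · σ² / δ²
  = (1.282 + 1.036)² · 2.7² / 0.6²
  = 5.3731 · 7.29 / 0.36
  = 108.81
Round up → n = 109.

n = 109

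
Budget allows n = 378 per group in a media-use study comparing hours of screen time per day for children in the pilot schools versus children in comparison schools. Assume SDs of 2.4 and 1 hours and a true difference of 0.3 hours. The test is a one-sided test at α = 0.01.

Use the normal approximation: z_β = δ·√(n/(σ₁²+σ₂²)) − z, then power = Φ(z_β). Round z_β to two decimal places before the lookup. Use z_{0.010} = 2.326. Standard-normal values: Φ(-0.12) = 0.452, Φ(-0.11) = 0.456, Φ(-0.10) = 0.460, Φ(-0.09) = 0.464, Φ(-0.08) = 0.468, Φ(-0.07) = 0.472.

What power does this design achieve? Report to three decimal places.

Power ≈ 0.468

z_β = δ·√(n/(σ₁²+σ₂²)) − z_α
    = 0.3 · √(378/6.76) − 2.326
    = 0.3 · 7.47778 − 2.326
    = 2.2433 − 2.326 = -0.0827 → -0.08
Power = Φ(-0.08) = 0.468.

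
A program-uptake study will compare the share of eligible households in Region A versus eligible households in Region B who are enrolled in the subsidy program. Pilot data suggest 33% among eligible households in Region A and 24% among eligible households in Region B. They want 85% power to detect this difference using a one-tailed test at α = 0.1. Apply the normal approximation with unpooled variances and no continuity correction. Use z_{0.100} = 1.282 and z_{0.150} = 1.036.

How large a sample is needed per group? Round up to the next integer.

n = (z_α + z_β)² · [p₁(1−p₁) + p₂(1−p₂)] / (p₁ − p₂)²
  = (1.282 + 1.036)² · (0.33·0.67 + 0.24·0.76) / (0.09)²
  = (2.318)² · (0.2211 + 0.1824) / 0.0081
  = 5.3731 · 0.4035 / 0.0081
  = 267.66
Round up → n = 268 per group.

n = 268 per group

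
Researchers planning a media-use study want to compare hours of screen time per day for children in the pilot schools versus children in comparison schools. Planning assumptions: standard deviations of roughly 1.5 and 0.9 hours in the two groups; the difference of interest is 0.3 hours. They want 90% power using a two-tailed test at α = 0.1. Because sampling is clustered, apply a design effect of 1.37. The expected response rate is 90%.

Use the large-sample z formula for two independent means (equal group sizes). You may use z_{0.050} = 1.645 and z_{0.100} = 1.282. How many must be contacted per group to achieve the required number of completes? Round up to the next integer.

n = (z_{α/2} + z_β)² · (σ₁² + σ₂²) / δ²
  = (1.645 + 1.282)² · (1.5² + 0.9² = 3.06) / 0.3²
  = 8.5673 · 3.06 / 0.09
  = 291.29
Design effect: 1.37 × 291.29 = 399.07.
Adjust for 90% response: 399.07 / 0.90 = 443.41.
Round up → n = 444 per group.

n = 444 per group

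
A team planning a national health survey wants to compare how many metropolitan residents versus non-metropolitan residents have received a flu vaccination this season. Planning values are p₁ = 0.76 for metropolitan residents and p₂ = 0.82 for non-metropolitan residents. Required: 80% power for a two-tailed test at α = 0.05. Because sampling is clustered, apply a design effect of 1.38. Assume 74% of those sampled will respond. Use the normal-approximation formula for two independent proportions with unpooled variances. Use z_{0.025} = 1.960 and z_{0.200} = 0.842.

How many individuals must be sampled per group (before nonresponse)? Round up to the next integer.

n = 1343 per group

n = (z_{α/2} + z_β)² · [p₁(1−p₁) + p₂(1−p₂)] / (p₁ − p₂)²
  = (1.960 + 0.842)² · (0.76·0.24 + 0.82·0.18) / (-0.06)²
  = (2.802)² · (0.1824 + 0.1476) / 0.0036
  = 7.8512 · 0.3300 / 0.0036
  = 719.69
Design effect: 1.38 × 719.69 = 993.18.
Adjust for 74% response: 993.18 / 0.74 = 1342.13.
Round up → n = 1343 per group.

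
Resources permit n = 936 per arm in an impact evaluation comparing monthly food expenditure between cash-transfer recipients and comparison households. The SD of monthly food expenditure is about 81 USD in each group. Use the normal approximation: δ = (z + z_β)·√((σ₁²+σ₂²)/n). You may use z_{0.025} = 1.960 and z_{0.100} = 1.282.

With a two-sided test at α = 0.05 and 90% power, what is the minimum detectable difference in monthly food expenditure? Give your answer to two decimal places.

δ = (z_{α/2} + z_β) · √((σ₁²+σ₂²)/n)
  = (1.960 + 1.282) · √(13122/936)
  = 3.242 · √14.0192
  = 3.242 · 3.7442
  = 12.1388

Minimum detectable difference ≈ 12.14 USD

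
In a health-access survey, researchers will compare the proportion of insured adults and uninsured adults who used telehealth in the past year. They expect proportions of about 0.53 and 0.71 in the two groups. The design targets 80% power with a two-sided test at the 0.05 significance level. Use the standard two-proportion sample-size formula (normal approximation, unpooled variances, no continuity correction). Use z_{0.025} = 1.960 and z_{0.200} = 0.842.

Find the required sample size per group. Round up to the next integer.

n = (z_{α/2} + z_β)² · [p₁(1−p₁) + p₂(1−p₂)] / (p₁ − p₂)²
  = (1.960 + 0.842)² · (0.53·0.47 + 0.71·0.29) / (-0.18)²
  = (2.802)² · (0.2491 + 0.2059) / 0.0324
  = 7.8512 · 0.4550 / 0.0324
  = 110.26
Round up → n = 111 per group.

n = 111 per group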